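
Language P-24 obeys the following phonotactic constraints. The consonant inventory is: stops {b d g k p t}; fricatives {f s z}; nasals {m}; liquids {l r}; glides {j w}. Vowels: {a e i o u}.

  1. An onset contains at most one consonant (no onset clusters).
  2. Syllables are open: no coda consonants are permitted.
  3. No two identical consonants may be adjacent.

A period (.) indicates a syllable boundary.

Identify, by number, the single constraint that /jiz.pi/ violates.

/jiz.pi/: syllable 1 coda /z/ has 1 consonant (> 0).
This is a violation of constraint 2: "Syllables are open: no coda consonants are permitted."
The remaining constraints (1, 3) are satisfied.

2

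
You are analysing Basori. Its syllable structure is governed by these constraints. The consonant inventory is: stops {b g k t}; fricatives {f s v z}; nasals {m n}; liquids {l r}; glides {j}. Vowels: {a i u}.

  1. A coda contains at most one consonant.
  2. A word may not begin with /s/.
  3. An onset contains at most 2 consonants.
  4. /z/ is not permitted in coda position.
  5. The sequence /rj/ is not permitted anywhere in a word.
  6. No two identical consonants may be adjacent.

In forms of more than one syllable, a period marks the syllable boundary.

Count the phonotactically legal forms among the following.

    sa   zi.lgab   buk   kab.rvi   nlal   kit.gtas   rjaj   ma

sa — violates constraint 2: word begins with /s/ → phonotactically illegal
zi.lgab — σ1 onset /z/, coda /∅/ ok; σ2 onset /lg/ (2C), coda /b/ ok → phonotactically legal
buk — σ1 onset /b/, coda /k/ ok → phonotactically legal
kab.rvi — σ1 onset /k/, coda /b/ ok; σ2 onset /rv/ (2C), coda /∅/ ok → phonotactically legal
nlal — σ1 onset /nl/ (2C), coda /l/ ok → phonotactically legal
kit.gtas — σ1 onset /k/, coda /t/ ok; σ2 onset /gt/ (2C), coda /s/ ok → phonotactically legal
rjaj — violates constraint 5: contains banned sequence /rj/ → phonotactically illegal
ma — σ1 onset /m/, coda /∅/ ok → phonotactically legal
Phonotactically legal: zi.lgab, buk, kab.rvi, nlal, kit.gtas, ma → 6.

6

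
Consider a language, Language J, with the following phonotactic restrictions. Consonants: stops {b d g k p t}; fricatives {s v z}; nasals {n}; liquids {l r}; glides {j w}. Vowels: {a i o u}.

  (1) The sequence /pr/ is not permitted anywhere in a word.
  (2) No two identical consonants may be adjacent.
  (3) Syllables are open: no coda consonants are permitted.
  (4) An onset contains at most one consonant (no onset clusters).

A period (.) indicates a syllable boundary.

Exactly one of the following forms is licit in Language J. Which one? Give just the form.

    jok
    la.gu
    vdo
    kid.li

la.gu

jok — violates constraint 3: syllable 1 coda /k/ has 1 consonant (> 0) → illicit
la.gu — σ1 onset /l/, coda /∅/ ok; σ2 onset /g/, coda /∅/ ok → licit
vdo — violates constraint 4: syllable 1 onset /vd/ has 2 consonants (> 1) → illicit
kid.li — violates constraint 3: syllable 1 coda /d/ has 1 consonant (> 0) → illicit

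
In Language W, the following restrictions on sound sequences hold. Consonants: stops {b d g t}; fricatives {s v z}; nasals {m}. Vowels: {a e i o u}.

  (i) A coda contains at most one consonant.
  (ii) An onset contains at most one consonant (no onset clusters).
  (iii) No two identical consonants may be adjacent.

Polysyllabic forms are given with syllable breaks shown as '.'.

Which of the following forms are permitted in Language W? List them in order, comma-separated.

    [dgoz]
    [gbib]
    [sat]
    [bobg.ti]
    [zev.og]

[sat], [zev.og]

[dgoz] — violates constraint (ii): syllable 1 onset /dg/ has 2 consonants (> 1) → not permitted
[gbib] — violates constraint (ii): syllable 1 onset /gb/ has 2 consonants (> 1) → not permitted
[sat] — σ1 onset /s/, coda /t/ ok → permitted
[bobg.ti] — violates constraint (i): syllable 1 coda /bg/ has 2 consonants (> 1) → not permitted
[zev.og] — σ1 onset /z/, coda /v/ ok; σ2 onset /∅/, coda /g/ ok → permitted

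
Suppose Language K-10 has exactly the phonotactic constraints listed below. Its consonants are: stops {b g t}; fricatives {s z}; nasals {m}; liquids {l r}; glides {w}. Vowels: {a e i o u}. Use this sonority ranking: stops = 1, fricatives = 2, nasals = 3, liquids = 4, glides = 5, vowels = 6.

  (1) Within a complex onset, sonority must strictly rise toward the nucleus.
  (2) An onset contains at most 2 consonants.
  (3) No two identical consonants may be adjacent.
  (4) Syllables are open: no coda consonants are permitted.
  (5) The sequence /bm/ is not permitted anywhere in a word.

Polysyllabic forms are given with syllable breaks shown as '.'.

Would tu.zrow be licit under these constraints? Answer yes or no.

tu.zrow — violates constraint 4: syllable 2 coda /w/ has 1 consonant (> 0) → illicit

no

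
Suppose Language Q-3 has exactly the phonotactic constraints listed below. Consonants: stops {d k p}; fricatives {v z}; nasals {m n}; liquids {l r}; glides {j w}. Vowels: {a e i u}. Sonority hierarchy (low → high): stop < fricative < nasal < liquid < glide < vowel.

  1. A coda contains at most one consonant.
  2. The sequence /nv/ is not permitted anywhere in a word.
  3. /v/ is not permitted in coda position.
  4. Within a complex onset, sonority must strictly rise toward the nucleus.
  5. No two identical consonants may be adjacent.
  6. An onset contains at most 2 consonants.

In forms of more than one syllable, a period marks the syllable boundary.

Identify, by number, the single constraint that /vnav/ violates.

/vnav/: syllable 1 coda contains /v/.
This is a violation of constraint 3: "/v/ is not permitted in coda position."
The remaining constraints (1, 2, 4, 5, 6) are satisfied.

3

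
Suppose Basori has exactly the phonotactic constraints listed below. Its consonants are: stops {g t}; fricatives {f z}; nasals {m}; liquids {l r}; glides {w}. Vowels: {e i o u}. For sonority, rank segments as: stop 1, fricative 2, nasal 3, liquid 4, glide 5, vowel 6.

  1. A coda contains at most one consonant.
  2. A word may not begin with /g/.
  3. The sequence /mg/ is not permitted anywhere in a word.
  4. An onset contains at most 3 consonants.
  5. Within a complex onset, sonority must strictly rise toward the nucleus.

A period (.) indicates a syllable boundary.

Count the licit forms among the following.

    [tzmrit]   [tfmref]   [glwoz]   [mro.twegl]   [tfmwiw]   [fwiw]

1

[tzmrit] — violates constraint 4: syllable 1 onset /tzmr/ has 4 consonants (> 3) → illicit
[tfmref] — violates constraint 4: syllable 1 onset /tfmr/ has 4 consonants (> 3) → illicit
[glwoz] — violates constraint 2: word begins with /g/ → illicit
[mro.twegl] — violates constraint 1: syllable 2 coda /gl/ has 2 consonants (> 1) → illicit
[tfmwiw] — violates constraint 4: syllable 1 onset /tfmw/ has 4 consonants (> 3) → illicit
[fwiw] — σ1 onset /fw/ (2→5 rises), coda /w/ ok → licit
Licit: [fwiw] → 1.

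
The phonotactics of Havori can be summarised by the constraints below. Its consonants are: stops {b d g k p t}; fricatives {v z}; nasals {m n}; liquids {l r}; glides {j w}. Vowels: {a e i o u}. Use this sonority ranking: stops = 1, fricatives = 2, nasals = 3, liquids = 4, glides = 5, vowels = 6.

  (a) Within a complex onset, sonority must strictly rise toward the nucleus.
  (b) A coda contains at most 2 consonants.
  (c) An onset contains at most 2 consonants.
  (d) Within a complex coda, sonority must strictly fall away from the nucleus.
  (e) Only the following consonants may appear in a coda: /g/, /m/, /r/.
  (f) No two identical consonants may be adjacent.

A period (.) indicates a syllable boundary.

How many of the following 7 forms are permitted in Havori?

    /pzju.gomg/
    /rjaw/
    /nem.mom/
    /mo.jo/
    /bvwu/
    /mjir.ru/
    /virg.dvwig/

1

/pzju.gomg/ — violates constraint (c): syllable 1 onset /pzj/ has 3 consonants (> 2) → not permitted
/rjaw/ — violates constraint (e): syllable 1 coda contains /w/, which is not a licensed coda consonant → not permitted
/nem.mom/ — violates constraint (f): adjacent identical consonants /mm/ → not permitted
/mo.jo/ — σ1 onset /m/, coda /∅/ ok; σ2 onset /j/, coda /∅/ ok → permitted
/bvwu/ — violates constraint (c): syllable 1 onset /bvw/ has 3 consonants (> 2) → not permitted
/mjir.ru/ — violates constraint (f): adjacent identical consonants /rr/ → not permitted
/virg.dvwig/ — violates constraint (c): syllable 2 onset /dvw/ has 3 consonants (> 2) → not permitted
Permitted: /mo.jo/ → 1.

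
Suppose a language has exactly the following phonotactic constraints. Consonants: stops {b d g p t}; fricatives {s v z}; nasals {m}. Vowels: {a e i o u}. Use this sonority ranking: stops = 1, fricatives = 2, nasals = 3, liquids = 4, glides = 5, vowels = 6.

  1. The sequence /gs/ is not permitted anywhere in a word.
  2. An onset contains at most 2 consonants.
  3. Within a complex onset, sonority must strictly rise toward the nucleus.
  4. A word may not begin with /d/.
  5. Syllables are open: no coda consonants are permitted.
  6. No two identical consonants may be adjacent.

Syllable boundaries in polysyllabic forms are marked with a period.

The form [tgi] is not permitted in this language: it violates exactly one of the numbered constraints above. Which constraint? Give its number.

[tgi]: syllable 1 onset /tg/: /t/ (stop, 1) → /g/ (stop, 1) does not rise.
This is a violation of constraint 3: "Within a complex onset, sonority must strictly rise toward the nucleus."
The remaining constraints (1, 2, 4, 5, 6) are satisfied.

3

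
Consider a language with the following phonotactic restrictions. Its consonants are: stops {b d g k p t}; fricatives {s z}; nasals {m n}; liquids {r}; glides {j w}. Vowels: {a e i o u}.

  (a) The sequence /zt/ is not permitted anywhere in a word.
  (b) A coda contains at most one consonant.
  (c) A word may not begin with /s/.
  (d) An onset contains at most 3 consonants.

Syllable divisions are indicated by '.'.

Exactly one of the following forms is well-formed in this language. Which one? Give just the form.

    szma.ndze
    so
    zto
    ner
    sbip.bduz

szma.ndze — violates constraint (c): word begins with /s/ → ill-formed
so — violates constraint (c): word begins with /s/ → ill-formed
zto — violates constraint (a): contains banned sequence /zt/ → ill-formed
ner — σ1 onset /n/, coda /r/ ok → well-formed
sbip.bduz — violates constraint (c): word begins with /s/ → ill-formed

ner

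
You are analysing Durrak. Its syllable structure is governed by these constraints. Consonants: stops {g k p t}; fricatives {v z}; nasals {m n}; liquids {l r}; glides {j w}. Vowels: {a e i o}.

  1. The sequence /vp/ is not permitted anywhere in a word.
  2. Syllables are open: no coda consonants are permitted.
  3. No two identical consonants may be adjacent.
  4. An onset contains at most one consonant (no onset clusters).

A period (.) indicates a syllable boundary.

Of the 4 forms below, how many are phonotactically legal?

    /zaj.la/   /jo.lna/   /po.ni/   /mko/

/zaj.la/ — violates constraint 2: syllable 1 coda /j/ has 1 consonant (> 0) → phonotactically illegal
/jo.lna/ — violates constraint 4: syllable 2 onset /ln/ has 2 consonants (> 1) → phonotactically illegal
/po.ni/ — σ1 onset /p/, coda /∅/ ok; σ2 onset /n/, coda /∅/ ok → phonotactically legal
/mko/ — violates constraint 4: syllable 1 onset /mk/ has 2 consonants (> 1) → phonotactically illegal
Phonotactically legal: /po.ni/ → 1.

1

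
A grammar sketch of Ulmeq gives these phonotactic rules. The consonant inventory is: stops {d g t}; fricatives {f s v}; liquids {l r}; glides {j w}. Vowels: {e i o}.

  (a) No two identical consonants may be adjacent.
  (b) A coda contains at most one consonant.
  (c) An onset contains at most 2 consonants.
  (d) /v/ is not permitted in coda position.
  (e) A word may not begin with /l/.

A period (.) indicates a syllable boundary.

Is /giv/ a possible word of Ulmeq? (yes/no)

no

/giv/ — violates constraint (d): syllable 1 coda contains /v/ → illicit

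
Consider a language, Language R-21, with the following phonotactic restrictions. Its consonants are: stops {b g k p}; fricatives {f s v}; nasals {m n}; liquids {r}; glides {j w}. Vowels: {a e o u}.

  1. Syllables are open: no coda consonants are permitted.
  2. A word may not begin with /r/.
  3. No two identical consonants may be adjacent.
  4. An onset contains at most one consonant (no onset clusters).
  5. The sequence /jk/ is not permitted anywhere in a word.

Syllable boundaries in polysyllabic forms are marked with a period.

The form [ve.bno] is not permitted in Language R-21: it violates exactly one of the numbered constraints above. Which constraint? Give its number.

[ve.bno]: syllable 2 onset /bn/ has 2 consonants (> 1).
This is a violation of constraint 4: "An onset contains at most one consonant (no onset clusters)."
The remaining constraints (1, 2, 3, 5) are satisfied.

4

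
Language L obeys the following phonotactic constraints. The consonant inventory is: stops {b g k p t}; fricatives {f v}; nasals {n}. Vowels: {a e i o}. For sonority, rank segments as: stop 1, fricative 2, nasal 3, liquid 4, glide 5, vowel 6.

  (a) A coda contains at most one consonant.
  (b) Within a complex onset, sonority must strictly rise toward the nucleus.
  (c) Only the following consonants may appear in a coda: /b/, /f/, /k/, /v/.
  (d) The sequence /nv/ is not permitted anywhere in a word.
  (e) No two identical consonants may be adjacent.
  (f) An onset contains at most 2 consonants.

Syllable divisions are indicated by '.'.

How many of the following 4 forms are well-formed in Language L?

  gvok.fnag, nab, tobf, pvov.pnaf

2

gvok.fnag — violates constraint (c): syllable 2 coda contains /g/, which is not a licensed coda consonant → ill-formed
nab — σ1 onset /n/, coda /b/ ok → well-formed
tobf — violates constraint (a): syllable 1 coda /bf/ has 2 consonants (> 1) → ill-formed
pvov.pnaf — σ1 onset /pv/ (1→2 rises), coda /v/ ok; σ2 onset /pn/ (1→3 rises), coda /f/ ok → well-formed
Well-formed: nab, pvov.pnaf → 2.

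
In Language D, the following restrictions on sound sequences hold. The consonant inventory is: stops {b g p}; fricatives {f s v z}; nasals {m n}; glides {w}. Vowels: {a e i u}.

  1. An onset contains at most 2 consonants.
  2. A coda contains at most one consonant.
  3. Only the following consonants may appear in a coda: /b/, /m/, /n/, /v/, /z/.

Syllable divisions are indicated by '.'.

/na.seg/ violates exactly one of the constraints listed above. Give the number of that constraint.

3

/na.seg/: syllable 2 coda contains /g/, which is not a licensed coda consonant.
This is a violation of constraint 3: "Only the following consonants may appear in a coda: /b/, /m/, /n/, /v/, /z/."
The remaining constraints (1, 2) are satisfied.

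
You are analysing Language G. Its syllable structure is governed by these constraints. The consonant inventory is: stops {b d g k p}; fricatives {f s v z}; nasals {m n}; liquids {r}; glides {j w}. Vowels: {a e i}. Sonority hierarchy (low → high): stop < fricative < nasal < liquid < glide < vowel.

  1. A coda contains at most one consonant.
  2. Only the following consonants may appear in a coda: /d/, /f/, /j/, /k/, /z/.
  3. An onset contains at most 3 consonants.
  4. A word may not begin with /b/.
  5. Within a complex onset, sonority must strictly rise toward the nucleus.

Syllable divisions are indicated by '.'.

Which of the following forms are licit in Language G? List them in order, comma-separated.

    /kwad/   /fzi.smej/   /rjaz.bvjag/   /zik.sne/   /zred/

/kwad/ — σ1 onset /kw/ (1→5 rises), coda /d/ ok → licit
/fzi.smej/ — violates constraint 5: syllable 1 onset /fz/: /f/ (fricative, 2) → /z/ (fricative, 2) does not rise → illicit
/rjaz.bvjag/ — violates constraint 2: syllable 2 coda contains /g/, which is not a licensed coda consonant → illicit
/zik.sne/ — σ1 onset /z/, coda /k/ ok; σ2 onset /sn/ (2→3 rises), coda /∅/ ok → licit
/zred/ — σ1 onset /zr/ (2→4 rises), coda /d/ ok → licit

/kwad/, /zik.sne/, /zred/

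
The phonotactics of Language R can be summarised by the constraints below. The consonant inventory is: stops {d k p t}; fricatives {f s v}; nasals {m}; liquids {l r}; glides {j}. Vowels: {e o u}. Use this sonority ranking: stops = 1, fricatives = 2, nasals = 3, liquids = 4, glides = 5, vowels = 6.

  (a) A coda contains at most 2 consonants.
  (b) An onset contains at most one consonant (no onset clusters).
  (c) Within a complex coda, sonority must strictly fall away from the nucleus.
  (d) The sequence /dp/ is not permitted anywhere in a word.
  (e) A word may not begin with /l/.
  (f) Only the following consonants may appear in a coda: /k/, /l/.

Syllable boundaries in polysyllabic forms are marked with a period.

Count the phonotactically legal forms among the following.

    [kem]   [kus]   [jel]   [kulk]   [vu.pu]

3

[kem] — violates constraint (f): syllable 1 coda contains /m/, which is not a licensed coda consonant → phonotactically illegal
[kus] — violates constraint (f): syllable 1 coda contains /s/, which is not a licensed coda consonant → phonotactically illegal
[jel] — σ1 onset /j/, coda /l/ ok → phonotactically legal
[kulk] — σ1 onset /k/, coda /lk/ (4→1 falls) ok → phonotactically legal
[vu.pu] — σ1 onset /v/, coda /∅/ ok; σ2 onset /p/, coda /∅/ ok → phonotactically legal
Phonotactically legal: [jel], [kulk], [vu.pu] → 3.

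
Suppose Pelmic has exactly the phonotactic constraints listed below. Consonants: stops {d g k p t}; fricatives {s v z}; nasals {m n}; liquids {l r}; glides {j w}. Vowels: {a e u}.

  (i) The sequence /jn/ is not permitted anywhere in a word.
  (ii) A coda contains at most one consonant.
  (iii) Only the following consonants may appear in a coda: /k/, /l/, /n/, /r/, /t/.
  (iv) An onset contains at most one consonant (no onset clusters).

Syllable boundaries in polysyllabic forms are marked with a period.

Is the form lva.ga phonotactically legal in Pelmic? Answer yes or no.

lva.ga — violates constraint (iv): syllable 1 onset /lv/ has 2 consonants (> 1) → phonotactically illegal

no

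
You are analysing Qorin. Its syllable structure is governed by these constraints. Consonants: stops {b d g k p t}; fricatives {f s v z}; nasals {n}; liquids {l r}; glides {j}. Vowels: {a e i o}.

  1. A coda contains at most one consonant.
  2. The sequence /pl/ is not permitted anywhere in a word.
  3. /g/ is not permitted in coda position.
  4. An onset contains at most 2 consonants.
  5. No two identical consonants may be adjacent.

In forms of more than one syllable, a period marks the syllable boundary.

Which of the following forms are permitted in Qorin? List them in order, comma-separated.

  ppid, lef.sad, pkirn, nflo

lef.sad

ppid — violates constraint 5: adjacent identical consonants /pp/ → not permitted
lef.sad — σ1 onset /l/, coda /f/ ok; σ2 onset /s/, coda /d/ ok → permitted
pkirn — violates constraint 1: syllable 1 coda /rn/ has 2 consonants (> 1) → not permitted
nflo — violates constraint 4: syllable 1 onset /nfl/ has 3 consonants (> 2) → not permitted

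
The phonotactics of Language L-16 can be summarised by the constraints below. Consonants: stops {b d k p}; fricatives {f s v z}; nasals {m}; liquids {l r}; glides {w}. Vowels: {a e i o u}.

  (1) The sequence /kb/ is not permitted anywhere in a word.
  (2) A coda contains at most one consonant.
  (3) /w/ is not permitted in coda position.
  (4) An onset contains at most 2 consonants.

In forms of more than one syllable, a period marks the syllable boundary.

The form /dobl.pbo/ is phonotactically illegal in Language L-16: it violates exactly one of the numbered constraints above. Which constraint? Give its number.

/dobl.pbo/: syllable 1 coda /bl/ has 2 consonants (> 1).
This is a violation of constraint 2: "A coda contains at most one consonant."
The remaining constraints (1, 3, 4) are satisfied.

2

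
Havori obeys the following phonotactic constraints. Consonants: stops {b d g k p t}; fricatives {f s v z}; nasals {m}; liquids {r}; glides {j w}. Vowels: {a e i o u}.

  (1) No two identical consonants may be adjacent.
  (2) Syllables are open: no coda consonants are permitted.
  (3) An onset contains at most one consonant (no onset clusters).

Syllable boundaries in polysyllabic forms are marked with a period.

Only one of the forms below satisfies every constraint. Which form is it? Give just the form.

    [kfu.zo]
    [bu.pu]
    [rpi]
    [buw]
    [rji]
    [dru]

[kfu.zo] — violates constraint 3: syllable 1 onset /kf/ has 2 consonants (> 1) → not permitted
[bu.pu] — σ1 onset /b/, coda /∅/ ok; σ2 onset /p/, coda /∅/ ok → permitted
[rpi] — violates constraint 3: syllable 1 onset /rp/ has 2 consonants (> 1) → not permitted
[buw] — violates constraint 2: syllable 1 coda /w/ has 1 consonant (> 0) → not permitted
[rji] — violates constraint 3: syllable 1 onset /rj/ has 2 consonants (> 1) → not permitted
[dru] — violates constraint 3: syllable 1 onset /dr/ has 2 consonants (> 1) → not permitted

[bu.pu]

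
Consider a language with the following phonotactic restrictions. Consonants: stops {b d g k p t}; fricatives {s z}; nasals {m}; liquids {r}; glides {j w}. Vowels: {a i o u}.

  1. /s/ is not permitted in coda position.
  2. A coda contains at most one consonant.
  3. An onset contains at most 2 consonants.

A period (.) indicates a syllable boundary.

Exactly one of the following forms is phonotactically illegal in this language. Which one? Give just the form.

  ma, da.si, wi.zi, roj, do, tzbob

ma — σ1 onset /m/, coda /∅/ ok → phonotactically legal
da.si — σ1 onset /d/, coda /∅/ ok; σ2 onset /s/, coda /∅/ ok → phonotactically legal
wi.zi — σ1 onset /w/, coda /∅/ ok; σ2 onset /z/, coda /∅/ ok → phonotactically legal
roj — σ1 onset /r/, coda /j/ ok → phonotactically legal
do — σ1 onset /d/, coda /∅/ ok → phonotactically legal
tzbob — violates constraint 3: syllable 1 onset /tzb/ has 3 consonants (> 2) → phonotactically illegal

tzbob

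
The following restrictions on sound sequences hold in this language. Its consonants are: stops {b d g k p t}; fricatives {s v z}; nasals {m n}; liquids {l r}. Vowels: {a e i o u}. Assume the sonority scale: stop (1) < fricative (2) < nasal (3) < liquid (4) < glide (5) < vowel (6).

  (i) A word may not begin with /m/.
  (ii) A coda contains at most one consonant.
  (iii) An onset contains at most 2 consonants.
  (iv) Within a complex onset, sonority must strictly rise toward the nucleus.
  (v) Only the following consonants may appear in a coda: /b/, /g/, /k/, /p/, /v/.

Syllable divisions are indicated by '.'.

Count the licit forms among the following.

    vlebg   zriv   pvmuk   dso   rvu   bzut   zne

3

vlebg — violates constraint (ii): syllable 1 coda /bg/ has 2 consonants (> 1) → illicit
zriv — σ1 onset /zr/ (2→4 rises), coda /v/ ok → licit
pvmuk — violates constraint (iii): syllable 1 onset /pvm/ has 3 consonants (> 2) → illicit
dso — σ1 onset /ds/ (1→2 rises), coda /∅/ ok → licit
rvu — violates constraint (iv): syllable 1 onset /rv/: /r/ (liquid, 4) → /v/ (fricative, 2) does not rise → illicit
bzut — violates constraint (v): syllable 1 coda contains /t/, which is not a licensed coda consonant → illicit
zne — σ1 onset /zn/ (2→3 rises), coda /∅/ ok → licit
Licit: zriv, dso, zne → 3.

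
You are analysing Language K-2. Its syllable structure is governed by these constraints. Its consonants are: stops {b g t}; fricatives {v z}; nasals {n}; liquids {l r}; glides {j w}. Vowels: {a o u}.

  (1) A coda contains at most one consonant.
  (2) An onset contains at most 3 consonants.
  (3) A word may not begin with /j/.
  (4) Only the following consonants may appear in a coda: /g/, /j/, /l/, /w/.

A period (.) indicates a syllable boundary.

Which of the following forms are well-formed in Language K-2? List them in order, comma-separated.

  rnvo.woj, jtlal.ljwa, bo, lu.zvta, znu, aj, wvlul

rnvo.woj, bo, lu.zvta, znu, aj, wvlul

rnvo.woj — σ1 onset /rnv/ (3C), coda /∅/ ok; σ2 onset /w/, coda /j/ ok → well-formed
jtlal.ljwa — violates constraint 3: word begins with /j/ → ill-formed
bo — σ1 onset /b/, coda /∅/ ok → well-formed
lu.zvta — σ1 onset /l/, coda /∅/ ok; σ2 onset /zvt/ (3C), coda /∅/ ok → well-formed
znu — σ1 onset /zn/ (2C), coda /∅/ ok → well-formed
aj — σ1 onset /∅/, coda /j/ ok → well-formed
wvlul — σ1 onset /wvl/ (3C), coda /l/ ok → well-formed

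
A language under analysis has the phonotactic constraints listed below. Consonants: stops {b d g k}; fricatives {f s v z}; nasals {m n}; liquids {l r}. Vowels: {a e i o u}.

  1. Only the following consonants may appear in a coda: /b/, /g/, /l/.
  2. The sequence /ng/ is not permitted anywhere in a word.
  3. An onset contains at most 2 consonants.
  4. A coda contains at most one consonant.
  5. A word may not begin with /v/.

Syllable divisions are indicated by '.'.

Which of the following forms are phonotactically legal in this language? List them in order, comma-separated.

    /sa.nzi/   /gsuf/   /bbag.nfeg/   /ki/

/sa.nzi/ — σ1 onset /s/, coda /∅/ ok; σ2 onset /nz/ (2C), coda /∅/ ok → phonotactically legal
/gsuf/ — violates constraint 1: syllable 1 coda contains /f/, which is not a licensed coda consonant → phonotactically illegal
/bbag.nfeg/ — σ1 onset /bb/ (2C), coda /g/ ok; σ2 onset /nf/ (2C), coda /g/ ok → phonotactically legal
/ki/ — σ1 onset /k/, coda /∅/ ok → phonotactically legal

/sa.nzi/, /bbag.nfeg/, /ki/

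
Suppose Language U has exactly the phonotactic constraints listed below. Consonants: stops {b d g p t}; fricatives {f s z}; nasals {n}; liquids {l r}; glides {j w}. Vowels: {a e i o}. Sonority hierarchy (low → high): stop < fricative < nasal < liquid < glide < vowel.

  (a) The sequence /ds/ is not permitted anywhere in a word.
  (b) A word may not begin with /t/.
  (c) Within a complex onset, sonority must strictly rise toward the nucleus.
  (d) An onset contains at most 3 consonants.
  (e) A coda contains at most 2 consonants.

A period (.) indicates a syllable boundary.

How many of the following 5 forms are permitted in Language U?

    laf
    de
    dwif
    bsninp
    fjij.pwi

laf — σ1 onset /l/, coda /f/ ok → permitted
de — σ1 onset /d/, coda /∅/ ok → permitted
dwif — σ1 onset /dw/ (1→5 rises), coda /f/ ok → permitted
bsninp — σ1 onset /bsn/ (1→2→3 rises), coda /np/ (2C) ok → permitted
fjij.pwi — σ1 onset /fj/ (2→5 rises), coda /j/ ok; σ2 onset /pw/ (1→5 rises), coda /∅/ ok → permitted
Permitted: laf, de, dwif, bsninp, fjij.pwi → 5.

5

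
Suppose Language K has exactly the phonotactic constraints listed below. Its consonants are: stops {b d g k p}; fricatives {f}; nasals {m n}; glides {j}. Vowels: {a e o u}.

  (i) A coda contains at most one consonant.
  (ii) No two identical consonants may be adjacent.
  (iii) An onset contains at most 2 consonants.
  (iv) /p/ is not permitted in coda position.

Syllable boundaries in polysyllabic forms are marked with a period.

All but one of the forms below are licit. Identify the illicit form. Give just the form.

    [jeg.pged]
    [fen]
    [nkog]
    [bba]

[bba]

[jeg.pged] — σ1 onset /j/, coda /g/ ok; σ2 onset /pg/ (2C), coda /d/ ok → licit
[fen] — σ1 onset /f/, coda /n/ ok → licit
[nkog] — σ1 onset /nk/ (2C), coda /g/ ok → licit
[bba] — violates constraint (ii): adjacent identical consonants /bb/ → illicit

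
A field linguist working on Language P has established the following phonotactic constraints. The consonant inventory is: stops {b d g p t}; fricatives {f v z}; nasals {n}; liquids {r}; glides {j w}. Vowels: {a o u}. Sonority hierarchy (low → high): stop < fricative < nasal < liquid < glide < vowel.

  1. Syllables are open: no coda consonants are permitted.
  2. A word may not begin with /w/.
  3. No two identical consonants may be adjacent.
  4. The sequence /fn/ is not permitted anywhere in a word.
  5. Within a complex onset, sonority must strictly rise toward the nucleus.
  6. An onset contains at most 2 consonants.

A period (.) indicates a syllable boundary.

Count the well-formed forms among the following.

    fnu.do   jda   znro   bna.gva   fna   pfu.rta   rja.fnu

1

fnu.do — violates constraint 4: contains banned sequence /fn/ → ill-formed
jda — violates constraint 5: syllable 1 onset /jd/: /j/ (glide, 5) → /d/ (stop, 1) does not rise → ill-formed
znro — violates constraint 6: syllable 1 onset /znr/ has 3 consonants (> 2) → ill-formed
bna.gva — σ1 onset /bn/ (1→3 rises), coda /∅/ ok; σ2 onset /gv/ (1→2 rises), coda /∅/ ok → well-formed
fna — violates constraint 4: contains banned sequence /fn/ → ill-formed
pfu.rta — violates constraint 5: syllable 2 onset /rt/: /r/ (liquid, 4) → /t/ (stop, 1) does not rise → ill-formed
rja.fnu — violates constraint 4: contains banned sequence /fn/ → ill-formed
Well-formed: bna.gva → 1.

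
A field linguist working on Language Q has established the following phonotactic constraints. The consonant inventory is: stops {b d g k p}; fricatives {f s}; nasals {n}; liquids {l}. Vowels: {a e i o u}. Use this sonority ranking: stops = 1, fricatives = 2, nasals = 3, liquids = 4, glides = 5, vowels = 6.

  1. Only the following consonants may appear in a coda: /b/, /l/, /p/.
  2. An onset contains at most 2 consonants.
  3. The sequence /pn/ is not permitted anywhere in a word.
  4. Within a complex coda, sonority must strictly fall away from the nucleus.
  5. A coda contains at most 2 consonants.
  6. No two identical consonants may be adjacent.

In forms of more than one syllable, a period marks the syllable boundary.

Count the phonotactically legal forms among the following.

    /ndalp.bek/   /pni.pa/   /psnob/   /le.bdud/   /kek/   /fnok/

/ndalp.bek/ — violates constraint 1: syllable 2 coda contains /k/, which is not a licensed coda consonant → phonotactically illegal
/pni.pa/ — violates constraint 3: contains banned sequence /pn/ → phonotactically illegal
/psnob/ — violates constraint 2: syllable 1 onset /psn/ has 3 consonants (> 2) → phonotactically illegal
/le.bdud/ — violates constraint 1: syllable 2 coda contains /d/, which is not a licensed coda consonant → phonotactically illegal
/kek/ — violates constraint 1: syllable 1 coda contains /k/, which is not a licensed coda consonant → phonotactically illegal
/fnok/ — violates constraint 1: syllable 1 coda contains /k/, which is not a licensed coda consonant → phonotactically illegal
No form is phonotactically legal → 0.

0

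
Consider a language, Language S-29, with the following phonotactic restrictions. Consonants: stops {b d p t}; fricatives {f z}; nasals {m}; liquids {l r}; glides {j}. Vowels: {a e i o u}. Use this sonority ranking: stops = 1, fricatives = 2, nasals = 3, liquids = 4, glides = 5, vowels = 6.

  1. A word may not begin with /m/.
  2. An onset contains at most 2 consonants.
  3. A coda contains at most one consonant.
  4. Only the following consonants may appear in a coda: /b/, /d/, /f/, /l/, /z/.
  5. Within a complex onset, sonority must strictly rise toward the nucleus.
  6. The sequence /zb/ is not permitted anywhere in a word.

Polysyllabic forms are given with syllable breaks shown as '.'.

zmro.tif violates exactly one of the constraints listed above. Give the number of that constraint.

zmro.tif: syllable 1 onset /zmr/ has 3 consonants (> 2).
This is a violation of constraint 2: "An onset contains at most 2 consonants."
The remaining constraints (1, 3, 4, 5, 6) are satisfied.

2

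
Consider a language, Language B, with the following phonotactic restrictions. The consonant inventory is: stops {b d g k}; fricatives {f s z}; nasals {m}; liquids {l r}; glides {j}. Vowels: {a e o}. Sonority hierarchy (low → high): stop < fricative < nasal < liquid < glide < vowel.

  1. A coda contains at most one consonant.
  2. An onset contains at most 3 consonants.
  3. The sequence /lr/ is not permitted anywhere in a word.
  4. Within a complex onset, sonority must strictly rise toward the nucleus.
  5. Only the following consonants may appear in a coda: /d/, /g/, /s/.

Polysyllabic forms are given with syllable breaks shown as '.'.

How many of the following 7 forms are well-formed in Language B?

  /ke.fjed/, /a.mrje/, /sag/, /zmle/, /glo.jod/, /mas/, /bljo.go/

7

/ke.fjed/ — σ1 onset /k/, coda /∅/ ok; σ2 onset /fj/ (2→5 rises), coda /d/ ok → well-formed
/a.mrje/ — σ1 onset /∅/, coda /∅/ ok; σ2 onset /mrj/ (3→4→5 rises), coda /∅/ ok → well-formed
/sag/ — σ1 onset /s/, coda /g/ ok → well-formed
/zmle/ — σ1 onset /zml/ (2→3→4 rises), coda /∅/ ok → well-formed
/glo.jod/ — σ1 onset /gl/ (1→4 rises), coda /∅/ ok; σ2 onset /j/, coda /d/ ok → well-formed
/mas/ — σ1 onset /m/, coda /s/ ok → well-formed
/bljo.go/ — σ1 onset /blj/ (1→4→5 rises), coda /∅/ ok; σ2 onset /g/, coda /∅/ ok → well-formed
Well-formed: /ke.fjed/, /a.mrje/, /sag/, /zmle/, /glo.jod/, /mas/, /bljo.go/ → 7.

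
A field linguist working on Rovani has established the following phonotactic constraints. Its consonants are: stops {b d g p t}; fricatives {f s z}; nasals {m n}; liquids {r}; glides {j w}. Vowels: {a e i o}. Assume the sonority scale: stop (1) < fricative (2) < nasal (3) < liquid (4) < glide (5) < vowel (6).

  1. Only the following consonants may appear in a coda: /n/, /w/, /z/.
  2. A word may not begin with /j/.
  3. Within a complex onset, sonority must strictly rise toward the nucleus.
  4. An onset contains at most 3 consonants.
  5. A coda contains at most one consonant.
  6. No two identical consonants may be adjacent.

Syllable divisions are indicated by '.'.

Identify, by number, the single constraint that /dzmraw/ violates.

4

/dzmraw/: syllable 1 onset /dzmr/ has 4 consonants (> 3).
This is a violation of constraint 4: "An onset contains at most 3 consonants."
The remaining constraints (1, 2, 3, 5, 6) are satisfied.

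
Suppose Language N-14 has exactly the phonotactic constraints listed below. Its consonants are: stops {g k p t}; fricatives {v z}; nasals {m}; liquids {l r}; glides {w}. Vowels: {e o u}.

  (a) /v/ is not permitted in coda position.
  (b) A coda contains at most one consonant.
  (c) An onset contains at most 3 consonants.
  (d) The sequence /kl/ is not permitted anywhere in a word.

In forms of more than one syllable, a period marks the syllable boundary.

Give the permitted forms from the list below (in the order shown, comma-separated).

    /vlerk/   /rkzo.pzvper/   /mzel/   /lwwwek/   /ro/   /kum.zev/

/mzel/, /ro/

/vlerk/ — violates constraint (b): syllable 1 coda /rk/ has 2 consonants (> 1) → not permitted
/rkzo.pzvper/ — violates constraint (c): syllable 2 onset /pzvp/ has 4 consonants (> 3) → not permitted
/mzel/ — σ1 onset /mz/ (2C), coda /l/ ok → permitted
/lwwwek/ — violates constraint (c): syllable 1 onset /lwww/ has 4 consonants (> 3) → not permitted
/ro/ — σ1 onset /r/, coda /∅/ ok → permitted
/kum.zev/ — violates constraint (a): syllable 2 coda contains /v/ → not permitted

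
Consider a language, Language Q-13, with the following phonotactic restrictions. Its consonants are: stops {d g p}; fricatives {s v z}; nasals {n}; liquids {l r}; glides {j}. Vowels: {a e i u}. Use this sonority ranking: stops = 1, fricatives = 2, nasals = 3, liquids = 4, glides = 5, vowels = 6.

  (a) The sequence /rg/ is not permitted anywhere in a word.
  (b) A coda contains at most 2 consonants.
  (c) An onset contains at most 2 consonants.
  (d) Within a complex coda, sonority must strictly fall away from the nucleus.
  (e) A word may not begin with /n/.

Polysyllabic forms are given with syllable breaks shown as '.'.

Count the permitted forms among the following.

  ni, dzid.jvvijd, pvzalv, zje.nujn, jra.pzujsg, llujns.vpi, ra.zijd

2

ni — violates constraint (e): word begins with /n/ → not permitted
dzid.jvvijd — violates constraint (c): syllable 2 onset /jvv/ has 3 consonants (> 2) → not permitted
pvzalv — violates constraint (c): syllable 1 onset /pvz/ has 3 consonants (> 2) → not permitted
zje.nujn — σ1 onset /zj/ (2C), coda /∅/ ok; σ2 onset /n/, coda /jn/ (5→3 falls) ok → permitted
jra.pzujsg — violates constraint (b): syllable 2 coda /jsg/ has 3 consonants (> 2) → not permitted
llujns.vpi — violates constraint (b): syllable 1 coda /jns/ has 3 consonants (> 2) → not permitted
ra.zijd — σ1 onset /r/, coda /∅/ ok; σ2 onset /z/, coda /jd/ (5→1 falls) ok → permitted
Permitted: zje.nujn, ra.zijd → 2.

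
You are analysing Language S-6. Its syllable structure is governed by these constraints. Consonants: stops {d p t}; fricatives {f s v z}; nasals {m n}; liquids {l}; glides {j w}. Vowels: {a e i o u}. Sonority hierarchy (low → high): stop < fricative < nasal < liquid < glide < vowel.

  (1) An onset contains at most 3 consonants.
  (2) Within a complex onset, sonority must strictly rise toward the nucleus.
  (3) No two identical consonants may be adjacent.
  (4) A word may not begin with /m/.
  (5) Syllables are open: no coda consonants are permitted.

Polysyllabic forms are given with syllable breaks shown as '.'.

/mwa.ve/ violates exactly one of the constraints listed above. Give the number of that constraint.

4

/mwa.ve/: word begins with /m/.
This is a violation of constraint 4: "A word may not begin with /m/."
The remaining constraints (1, 2, 3, 5) are satisfied.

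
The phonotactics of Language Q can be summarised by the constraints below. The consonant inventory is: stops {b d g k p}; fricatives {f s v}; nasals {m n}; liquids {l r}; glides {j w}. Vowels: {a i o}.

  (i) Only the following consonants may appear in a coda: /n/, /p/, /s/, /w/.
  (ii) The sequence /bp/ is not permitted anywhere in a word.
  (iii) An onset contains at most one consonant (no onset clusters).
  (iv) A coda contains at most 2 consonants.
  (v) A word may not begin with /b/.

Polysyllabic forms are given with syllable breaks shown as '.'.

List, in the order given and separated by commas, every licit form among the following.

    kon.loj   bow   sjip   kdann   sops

sops

kon.loj — violates constraint (i): syllable 2 coda contains /j/, which is not a licensed coda consonant → illicit
bow — violates constraint (v): word begins with /b/ → illicit
sjip — violates constraint (iii): syllable 1 onset /sj/ has 2 consonants (> 1) → illicit
kdann — violates constraint (iii): syllable 1 onset /kd/ has 2 consonants (> 1) → illicit
sops — σ1 onset /s/, coda /ps/ (2C) ok → licit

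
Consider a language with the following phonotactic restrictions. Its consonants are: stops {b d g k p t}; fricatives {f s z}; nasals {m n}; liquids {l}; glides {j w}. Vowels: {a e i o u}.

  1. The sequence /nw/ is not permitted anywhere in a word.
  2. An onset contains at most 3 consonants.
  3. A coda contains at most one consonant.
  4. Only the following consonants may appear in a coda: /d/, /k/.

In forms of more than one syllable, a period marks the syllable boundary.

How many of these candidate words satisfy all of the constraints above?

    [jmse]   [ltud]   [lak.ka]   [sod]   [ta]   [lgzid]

[jmse] — σ1 onset /jms/ (3C), coda /∅/ ok → licit
[ltud] — σ1 onset /lt/ (2C), coda /d/ ok → licit
[lak.ka] — σ1 onset /l/, coda /k/ ok; σ2 onset /k/, coda /∅/ ok → licit
[sod] — σ1 onset /s/, coda /d/ ok → licit
[ta] — σ1 onset /t/, coda /∅/ ok → licit
[lgzid] — σ1 onset /lgz/ (3C), coda /d/ ok → licit
Licit: [jmse], [ltud], [lak.ka], [sod], [ta], [lgzid] → 6.

6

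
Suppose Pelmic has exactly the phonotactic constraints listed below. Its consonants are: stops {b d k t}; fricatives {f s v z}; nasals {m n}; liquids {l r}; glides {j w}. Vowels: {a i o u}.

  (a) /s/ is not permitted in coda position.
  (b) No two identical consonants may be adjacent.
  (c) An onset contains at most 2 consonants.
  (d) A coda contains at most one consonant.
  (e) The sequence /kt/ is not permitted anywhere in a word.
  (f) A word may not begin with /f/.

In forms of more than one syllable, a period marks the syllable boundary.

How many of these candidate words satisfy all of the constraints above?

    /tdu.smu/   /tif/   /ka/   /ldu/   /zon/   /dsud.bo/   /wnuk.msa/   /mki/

/tdu.smu/ — σ1 onset /td/ (2C), coda /∅/ ok; σ2 onset /sm/ (2C), coda /∅/ ok → well-formed
/tif/ — σ1 onset /t/, coda /f/ ok → well-formed
/ka/ — σ1 onset /k/, coda /∅/ ok → well-formed
/ldu/ — σ1 onset /ld/ (2C), coda /∅/ ok → well-formed
/zon/ — σ1 onset /z/, coda /n/ ok → well-formed
/dsud.bo/ — σ1 onset /ds/ (2C), coda /d/ ok; σ2 onset /b/, coda /∅/ ok → well-formed
/wnuk.msa/ — σ1 onset /wn/ (2C), coda /k/ ok; σ2 onset /ms/ (2C), coda /∅/ ok → well-formed
/mki/ — σ1 onset /mk/ (2C), coda /∅/ ok → well-formed
Well-formed: /tdu.smu/, /tif/, /ka/, /ldu/, /zon/, /dsud.bo/, /wnuk.msa/, /mki/ → 8.

8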